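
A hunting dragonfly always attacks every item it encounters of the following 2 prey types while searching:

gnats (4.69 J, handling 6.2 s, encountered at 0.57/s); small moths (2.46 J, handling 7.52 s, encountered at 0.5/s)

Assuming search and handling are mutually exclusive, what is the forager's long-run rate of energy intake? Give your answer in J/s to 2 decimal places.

0.47 J/s

R = Σλ_iE_i / (1 + Σλ_ih_i)
Numerator: 0.57×4.69 + 0.5×2.46 = 3.903
Denominator: 1 + 0.57×6.2 + 0.5×7.52 = 8.294
R = 3.903/8.294 = 0.4706 J/s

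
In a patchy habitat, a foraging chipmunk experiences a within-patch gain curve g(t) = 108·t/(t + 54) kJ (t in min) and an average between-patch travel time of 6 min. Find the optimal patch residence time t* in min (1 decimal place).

18.0 min

Optimal t* satisfies g'(t*) = g(t*)/(T + t*).
g'(t) = 108·54/(t + 54)². Setting 108·54/(t+54)² = 108t/[(t+54)(6+t)] gives 54(6+t) = t(t+54), so t² = 54×6 = 324.
t* = √324 = 18 min.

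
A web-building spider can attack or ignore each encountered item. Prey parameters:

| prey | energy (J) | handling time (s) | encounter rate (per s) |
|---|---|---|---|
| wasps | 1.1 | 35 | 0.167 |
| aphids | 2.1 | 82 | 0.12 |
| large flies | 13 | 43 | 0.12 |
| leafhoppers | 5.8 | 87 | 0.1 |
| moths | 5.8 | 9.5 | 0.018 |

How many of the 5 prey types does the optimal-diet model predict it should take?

Rank by E/h (J/s): moths 0.611, large flies 0.302, leafhoppers 0.0667, wasps 0.0314, aphids 0.0256. Include each in turn until the next type's E/h falls below the running intake rate.
Rate on top 1: 0.08915. large flies: 0.302 > 0.08915 → include.
Rate on top 2: 0.2629. leafhoppers: 0.0667 < 0.2629 → exclude; stop.
Optimal diet: moths, large flies — 2 of 5 types.

2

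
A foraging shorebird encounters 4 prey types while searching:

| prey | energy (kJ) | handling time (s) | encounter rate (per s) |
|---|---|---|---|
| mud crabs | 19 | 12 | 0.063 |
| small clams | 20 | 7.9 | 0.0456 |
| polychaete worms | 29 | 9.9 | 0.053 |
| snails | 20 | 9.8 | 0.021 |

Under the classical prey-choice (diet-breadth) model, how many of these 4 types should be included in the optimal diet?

Profitabilities (E/h, kJ/s): polychaete worms 2.93, small clams 2.53, snails 2.04, mud crabs 1.58. Add prey in this order while the next type's profitability exceeds the intake rate on those already taken.
Rate on top 1: 1.008. small clams: 2.53 > 1.008 → include.
Rate on top 2: 1.299. snails: 2.04 > 1.299 → include.
Rate on top 3: 1.372. mud crabs: 1.58 > 1.372 → include.
Optimal diet: polychaete worms, small clams, snails, mud crabs — 4 of 4 types.

4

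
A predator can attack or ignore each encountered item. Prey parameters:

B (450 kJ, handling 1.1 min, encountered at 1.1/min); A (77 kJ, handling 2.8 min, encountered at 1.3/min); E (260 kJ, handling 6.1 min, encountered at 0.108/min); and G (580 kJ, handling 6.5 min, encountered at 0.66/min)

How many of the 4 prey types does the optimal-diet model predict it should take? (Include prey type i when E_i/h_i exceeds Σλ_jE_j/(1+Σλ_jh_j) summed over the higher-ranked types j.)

E/h in descending order: B 409, G 89.2, E 42.6, A 27.5 kJ/min. The optimal diet is the largest prefix of this list for which every included type satisfies E_i/h_i > R on the types above it.
Rate on top 1: 224. G: 89.2 < 224 → exclude; stop.
Optimal diet: B — 1 of 4 types.

1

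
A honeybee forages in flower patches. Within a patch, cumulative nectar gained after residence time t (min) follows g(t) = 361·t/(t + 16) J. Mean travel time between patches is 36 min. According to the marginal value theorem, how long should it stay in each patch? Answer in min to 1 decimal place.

24.0 min

Optimal t* satisfies g'(t*) = g(t*)/(T + t*).
g'(t) = 361·16/(t + 16)². Setting 361·16/(t+16)² = 361t/[(t+16)(36+t)] gives 16(36+t) = t(t+16), so t² = 16×36 = 576.
t* = √576 = 24 min.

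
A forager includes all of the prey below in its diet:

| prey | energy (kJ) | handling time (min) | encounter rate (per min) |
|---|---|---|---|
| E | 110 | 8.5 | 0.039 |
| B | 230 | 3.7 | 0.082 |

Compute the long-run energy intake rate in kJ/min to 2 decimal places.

R = (0.039×110 + 0.082×230) / (1 + 0.039×8.5 + 0.082×3.7) = 23.15/1.635 = 14.16 kJ/min.

14.16 kJ/min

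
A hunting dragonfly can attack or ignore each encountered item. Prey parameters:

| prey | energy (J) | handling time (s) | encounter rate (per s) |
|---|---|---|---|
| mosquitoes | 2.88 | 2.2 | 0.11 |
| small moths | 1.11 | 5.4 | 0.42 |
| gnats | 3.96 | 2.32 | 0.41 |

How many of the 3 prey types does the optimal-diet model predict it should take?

E/h in descending order: gnats 1.71, mosquitoes 1.31, small moths 0.206 J/s. The optimal diet is the largest prefix of this list for which every included type satisfies E_i/h_i > R on the types above it.
Rate on top 1: 0.8321. mosquitoes: 1.31 > 0.8321 → include.
Rate on top 2: 0.8847. small moths: 0.206 < 0.8847 → exclude; stop.
Optimal diet: gnats, mosquitoes — 2 of 3 types.

2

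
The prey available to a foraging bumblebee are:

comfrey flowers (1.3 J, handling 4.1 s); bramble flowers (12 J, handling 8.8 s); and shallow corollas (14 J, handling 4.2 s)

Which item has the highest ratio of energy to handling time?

shallow corollas

Profitability E/h (J/s): comfrey flowers = 1.3/4.1 = 0.317, bramble flowers = 12/8.8 = 1.36, shallow corollas = 14/4.2 = 3.33.
Ranked: shallow corollas > bramble flowers > comfrey flowers.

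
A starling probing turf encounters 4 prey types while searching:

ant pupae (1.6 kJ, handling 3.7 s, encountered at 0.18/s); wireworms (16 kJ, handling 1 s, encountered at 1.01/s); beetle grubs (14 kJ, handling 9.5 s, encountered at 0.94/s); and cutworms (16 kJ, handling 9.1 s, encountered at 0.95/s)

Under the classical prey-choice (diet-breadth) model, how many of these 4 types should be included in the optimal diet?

1

E/h in descending order: wireworms 16, cutworms 1.76, beetle grubs 1.47, ant pupae 0.432 kJ/s. The optimal diet is the largest prefix of this list for which every included type satisfies E_i/h_i > R on the types above it.
Rate on top 1: 8.04. cutworms: 1.76 < 8.04 → exclude; stop.
Optimal diet: wireworms — 1 of 4 types.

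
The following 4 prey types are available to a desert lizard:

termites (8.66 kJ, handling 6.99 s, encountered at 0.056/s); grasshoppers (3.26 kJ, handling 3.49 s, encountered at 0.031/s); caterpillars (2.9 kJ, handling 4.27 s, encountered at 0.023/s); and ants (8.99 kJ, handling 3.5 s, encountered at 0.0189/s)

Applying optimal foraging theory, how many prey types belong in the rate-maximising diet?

Rank by E/h (kJ/s): ants 2.57, termites 1.24, grasshoppers 0.934, caterpillars 0.679. Include each in turn until the next type's E/h falls below the running intake rate.
Rate on top 1: 0.1594. termites: 1.24 > 0.1594 → include.
Rate on top 2: 0.4493. grasshoppers: 0.934 > 0.4493 → include.
Rate on top 3: 0.4828. caterpillars: 0.679 > 0.4828 → include.
Optimal diet: ants, termites, grasshoppers, caterpillars — 4 of 4 types.

4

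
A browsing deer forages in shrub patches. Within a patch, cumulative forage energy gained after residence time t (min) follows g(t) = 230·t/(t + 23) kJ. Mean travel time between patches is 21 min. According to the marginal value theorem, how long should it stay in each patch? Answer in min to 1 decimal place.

By the marginal value theorem, leave when the instantaneous gain rate g'(t) equals the habitat-wide average g(t)/(T + t).
g'(t) = 230·23/(t + 23)². Setting 230·23/(t+23)² = 230t/[(t+23)(21+t)] gives 23(21+t) = t(t+23), so t² = 23×21 = 483.
t* = √483 = 21.98 min.

22.0 min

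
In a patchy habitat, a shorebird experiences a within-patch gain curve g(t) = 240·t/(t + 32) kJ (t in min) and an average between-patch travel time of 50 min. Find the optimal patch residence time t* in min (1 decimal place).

By the marginal value theorem, leave when the instantaneous gain rate g'(t) equals the habitat-wide average g(t)/(T + t).
g'(t) = 240·32/(t + 32)². Setting 240·32/(t+32)² = 240t/[(t+32)(50+t)] gives 32(50+t) = t(t+32), so t² = 32×50 = 1600.
t* = √1600 = 40 min.

40.0 min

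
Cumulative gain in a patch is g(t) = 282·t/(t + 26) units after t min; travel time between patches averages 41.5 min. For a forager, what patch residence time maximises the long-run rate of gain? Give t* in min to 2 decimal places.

Optimal t* satisfies g'(t*) = g(t*)/(T + t*).
g'(t) = 282·26/(t + 26)². Setting 282·26/(t+26)² = 282t/[(t+26)(41.5+t)] gives 26(41.5+t) = t(t+26), so t² = 26×41.5 = 1079.
t* = √1079 = 32.85 min.

32.85 min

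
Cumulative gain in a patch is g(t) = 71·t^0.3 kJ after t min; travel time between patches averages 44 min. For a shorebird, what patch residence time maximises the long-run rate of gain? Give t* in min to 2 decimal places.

Optimal t* satisfies g'(t*) = g(t*)/(T + t*).
g'(t) = 0.3·71·t^-0.7. Setting 0.3·71·t^-0.7 = 71·t^0.3/(44+t) gives 0.3(44+t) = t, so 0.70·t = 0.3×44.
t* = 0.3×44/0.70 = 18.86 min.

18.86 min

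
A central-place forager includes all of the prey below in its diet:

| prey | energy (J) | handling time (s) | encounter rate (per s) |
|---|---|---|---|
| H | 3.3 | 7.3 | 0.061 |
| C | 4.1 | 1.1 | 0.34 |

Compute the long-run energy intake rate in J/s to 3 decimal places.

0.877 J/s

R = Σλ_iE_i / (1 + Σλ_ih_i)
Numerator: 0.061×3.3 + 0.34×4.1 = 1.595
Denominator: 1 + 0.061×7.3 + 0.34×1.1 = 1.819
R = 1.595/1.819 = 0.8769 J/s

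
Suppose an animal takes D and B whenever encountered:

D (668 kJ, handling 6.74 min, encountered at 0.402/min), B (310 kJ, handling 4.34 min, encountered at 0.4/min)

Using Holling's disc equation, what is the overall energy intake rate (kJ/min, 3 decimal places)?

72.085 kJ/min

R = Σλ_iE_i / (1 + Σλ_ih_i)
Numerator: 0.402×668 + 0.4×310 = 392.5
Denominator: 1 + 0.402×6.74 + 0.4×4.34 = 5.445
R = 392.5/5.445 = 72.08 kJ/min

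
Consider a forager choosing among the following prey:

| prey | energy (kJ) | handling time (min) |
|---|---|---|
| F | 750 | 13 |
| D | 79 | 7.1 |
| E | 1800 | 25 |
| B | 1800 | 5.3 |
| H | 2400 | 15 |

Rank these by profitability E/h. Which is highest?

In descending order of E/h:
B: 1800/5.3 = 340 kJ/min
H: 2400/15 = 160 kJ/min
E: 1800/25 = 72 kJ/min
F: 750/13 = 57.7 kJ/min
D: 79/7.1 = 11.1 kJ/min

B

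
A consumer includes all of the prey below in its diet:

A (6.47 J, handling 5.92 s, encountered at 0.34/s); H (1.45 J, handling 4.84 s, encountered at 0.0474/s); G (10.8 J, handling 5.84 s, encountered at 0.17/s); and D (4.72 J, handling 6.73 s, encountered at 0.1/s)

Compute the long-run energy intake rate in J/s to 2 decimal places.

0.93 J/s

Energy encountered per unit search time: 0.34×6.47 + 0.0474×1.45 + 0.17×10.8 + 0.1×4.72 = 4.577 J/s.
Handling time per unit search time: 0.34×5.92 + 0.0474×4.84 + 0.17×5.84 + 0.1×6.73 = 3.908.
Rate = 4.577/(1 + 3.908) = 0.9325 J/s.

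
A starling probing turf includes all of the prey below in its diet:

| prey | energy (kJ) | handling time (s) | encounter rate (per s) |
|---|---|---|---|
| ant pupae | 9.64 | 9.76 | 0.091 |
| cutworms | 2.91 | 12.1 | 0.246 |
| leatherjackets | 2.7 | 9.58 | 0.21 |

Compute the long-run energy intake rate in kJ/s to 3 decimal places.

Energy encountered per unit search time: 0.091×9.64 + 0.246×2.91 + 0.21×2.7 = 2.16 kJ/s.
Handling time per unit search time: 0.091×9.76 + 0.246×12.1 + 0.21×9.58 = 5.877.
Rate = 2.16/(1 + 5.877) = 0.3141 kJ/s.

0.314 kJ/s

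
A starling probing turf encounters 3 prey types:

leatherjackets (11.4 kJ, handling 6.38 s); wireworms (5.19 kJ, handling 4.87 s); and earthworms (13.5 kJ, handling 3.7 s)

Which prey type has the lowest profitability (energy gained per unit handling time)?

Profitability E/h (kJ/s): leatherjackets = 11.4/6.38 = 1.79, wireworms = 5.19/4.87 = 1.07, earthworms = 13.5/3.7 = 3.65.
Ranked: earthworms > leatherjackets > wireworms.

wireworms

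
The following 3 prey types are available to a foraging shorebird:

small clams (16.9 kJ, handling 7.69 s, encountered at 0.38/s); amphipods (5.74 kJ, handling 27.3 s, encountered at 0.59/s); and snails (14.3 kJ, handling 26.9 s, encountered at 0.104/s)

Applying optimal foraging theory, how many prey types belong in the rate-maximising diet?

1

Profitabilities (E/h, kJ/s): small clams 2.2, snails 0.532, amphipods 0.21. Add prey in this order while the next type's profitability exceeds the intake rate on those already taken.
Rate on top 1: 1.637. snails: 0.532 < 1.637 → exclude; stop.
Optimal diet: small clams — 1 of 3 types.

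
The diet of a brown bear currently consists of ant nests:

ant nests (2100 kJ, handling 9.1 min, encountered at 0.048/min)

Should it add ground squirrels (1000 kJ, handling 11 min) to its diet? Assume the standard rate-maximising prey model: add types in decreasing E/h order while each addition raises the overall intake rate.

On ant nests alone, R = ΣλE/(1+Σλh) = 100.8/1.437 = 70.16 kJ/min.
Profitability of ground squirrels: 1000/11 = 90.91 kJ/min.
Since 90.91 > R, including ground squirrels increases the long-run rate.

Yes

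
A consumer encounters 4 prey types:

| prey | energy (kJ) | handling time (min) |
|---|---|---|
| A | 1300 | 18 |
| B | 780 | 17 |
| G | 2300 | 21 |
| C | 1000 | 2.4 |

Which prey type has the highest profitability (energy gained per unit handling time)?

In descending order of E/h:
C: 1000/2.4 = 417 kJ/min
G: 2300/21 = 110 kJ/min
A: 1300/18 = 72.2 kJ/min
B: 780/17 = 45.9 kJ/min

C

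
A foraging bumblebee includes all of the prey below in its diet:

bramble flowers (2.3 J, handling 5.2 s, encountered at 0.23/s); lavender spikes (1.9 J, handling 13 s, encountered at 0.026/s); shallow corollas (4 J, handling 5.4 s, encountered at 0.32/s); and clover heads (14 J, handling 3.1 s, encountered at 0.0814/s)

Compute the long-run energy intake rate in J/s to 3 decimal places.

0.664 J/s

Energy encountered per unit search time: 0.23×2.3 + 0.026×1.9 + 0.32×4 + 0.0814×14 = 2.998 J/s.
Handling time per unit search time: 0.23×5.2 + 0.026×13 + 0.32×5.4 + 0.0814×3.1 = 3.514.
Rate = 2.998/(1 + 3.514) = 0.6641 J/s.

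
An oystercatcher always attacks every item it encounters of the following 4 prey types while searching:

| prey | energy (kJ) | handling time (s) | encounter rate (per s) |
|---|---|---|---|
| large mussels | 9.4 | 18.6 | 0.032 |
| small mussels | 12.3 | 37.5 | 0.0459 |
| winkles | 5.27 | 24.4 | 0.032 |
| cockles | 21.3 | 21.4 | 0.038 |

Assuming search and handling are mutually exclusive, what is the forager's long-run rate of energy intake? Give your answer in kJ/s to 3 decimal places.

Energy encountered per unit search time: 0.032×9.4 + 0.0459×12.3 + 0.032×5.27 + 0.038×21.3 = 1.843 kJ/s.
Handling time per unit search time: 0.032×18.6 + 0.0459×37.5 + 0.032×24.4 + 0.038×21.4 = 3.91.
Rate = 1.843/(1 + 3.91) = 0.3754 kJ/s.

0.375 kJ/s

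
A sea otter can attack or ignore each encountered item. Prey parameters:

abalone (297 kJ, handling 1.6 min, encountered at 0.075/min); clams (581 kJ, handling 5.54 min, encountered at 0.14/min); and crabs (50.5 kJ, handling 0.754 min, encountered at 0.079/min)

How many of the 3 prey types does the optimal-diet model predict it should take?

Rank by E/h (kJ/min): abalone 186, clams 105, crabs 67. Include each in turn until the next type's E/h falls below the running intake rate.
Rate on top 1: 19.89. clams: 105 > 19.89 → include.
Rate on top 2: 54.66. crabs: 67 > 54.66 → include.
Optimal diet: abalone, clams, crabs — 3 of 3 types.

3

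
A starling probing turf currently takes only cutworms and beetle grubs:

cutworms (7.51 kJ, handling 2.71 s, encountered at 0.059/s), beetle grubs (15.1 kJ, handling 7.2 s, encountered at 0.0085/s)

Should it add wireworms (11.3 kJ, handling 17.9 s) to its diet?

Yes

Intake rate on the current diet: R = (0.059×7.51 + 0.0085×15.1) / (1 + 0.059×2.71 + 0.0085×7.2) = 0.5714/1.221 = 0.468 kJ/s.
wireworms: E/h = 11.3/17.9 = 0.6313 kJ/s.
Since 0.6313 > R, including wireworms increases the long-run rate.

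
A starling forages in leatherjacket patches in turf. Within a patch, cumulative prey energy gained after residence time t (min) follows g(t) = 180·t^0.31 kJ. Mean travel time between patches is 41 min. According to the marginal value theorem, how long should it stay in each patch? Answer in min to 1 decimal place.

Maximise g(t)/(T+t): set derivative to zero → g'(t)(T+t) = g(t).
g'(t) = 0.31·180·t^-0.69. Setting 0.31·180·t^-0.69 = 180·t^0.31/(41+t) gives 0.31(41+t) = t, so 0.69·t = 0.31×41.
t* = 0.31×41/0.69 = 18.42 min.

18.4 min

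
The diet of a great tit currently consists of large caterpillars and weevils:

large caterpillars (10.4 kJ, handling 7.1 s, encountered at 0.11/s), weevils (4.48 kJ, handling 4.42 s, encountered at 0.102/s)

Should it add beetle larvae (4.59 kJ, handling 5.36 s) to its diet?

Current rate: (0.11×10.4 + 0.102×4.48)/(1 + 0.11×7.1 + 0.102×4.42) = 0.7173 kJ/s.
beetle larvae: E/h = 4.59/5.36 = 0.8563 kJ/s.
0.8563 > 0.7173, so adding beetle larvae raises the average — include it.

Yes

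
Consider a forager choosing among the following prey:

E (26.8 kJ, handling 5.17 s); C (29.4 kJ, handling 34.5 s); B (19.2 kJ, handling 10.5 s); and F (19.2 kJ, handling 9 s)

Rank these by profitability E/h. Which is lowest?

In descending order of E/h:
E: 26.8/5.17 = 5.18 kJ/s
F: 19.2/9 = 2.13 kJ/s
B: 19.2/10.5 = 1.83 kJ/s
C: 29.4/34.5 = 0.852 kJ/s

C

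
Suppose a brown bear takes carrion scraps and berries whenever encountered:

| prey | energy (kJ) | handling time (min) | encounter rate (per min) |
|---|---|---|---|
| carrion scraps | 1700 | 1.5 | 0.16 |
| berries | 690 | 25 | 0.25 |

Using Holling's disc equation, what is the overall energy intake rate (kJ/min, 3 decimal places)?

R = Σλ_iE_i / (1 + Σλ_ih_i)
Numerator: 0.16×1700 + 0.25×690 = 444.5
Denominator: 1 + 0.16×1.5 + 0.25×25 = 7.49
R = 444.5/7.49 = 59.35 kJ/min

59.346 kJ/min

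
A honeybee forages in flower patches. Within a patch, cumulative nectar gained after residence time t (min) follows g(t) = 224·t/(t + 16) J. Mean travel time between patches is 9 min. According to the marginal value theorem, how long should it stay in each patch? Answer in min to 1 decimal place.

12.0 min

By the marginal value theorem, leave when the instantaneous gain rate g'(t) equals the habitat-wide average g(t)/(T + t).
g'(t) = 224·16/(t + 16)². Setting 224·16/(t+16)² = 224t/[(t+16)(9+t)] gives 16(9+t) = t(t+16), so t² = 16×9 = 144.
t* = √144 = 12 min.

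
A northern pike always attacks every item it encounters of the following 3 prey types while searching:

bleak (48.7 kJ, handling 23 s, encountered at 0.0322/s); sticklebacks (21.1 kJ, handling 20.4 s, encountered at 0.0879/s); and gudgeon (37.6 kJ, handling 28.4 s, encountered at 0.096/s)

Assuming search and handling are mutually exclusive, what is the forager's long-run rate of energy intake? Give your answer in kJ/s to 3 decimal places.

1.123 kJ/s

R = Σλ_iE_i / (1 + Σλ_ih_i)
Numerator: 0.0322×48.7 + 0.0879×21.1 + 0.096×37.6 = 7.032
Denominator: 1 + 0.0322×23 + 0.0879×20.4 + 0.096×28.4 = 6.26
R = 7.032/6.26 = 1.123 kJ/s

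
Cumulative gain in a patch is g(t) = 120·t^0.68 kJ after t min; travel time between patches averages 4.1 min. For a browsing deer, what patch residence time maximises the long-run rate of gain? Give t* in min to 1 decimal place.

Maximise g(t)/(T+t): set derivative to zero → g'(t)(T+t) = g(t).
g'(t) = 0.68·120·t^-0.32. Setting 0.68·120·t^-0.32 = 120·t^0.68/(4.1+t) gives 0.68(4.1+t) = t, so 0.32·t = 0.68×4.1.
t* = 0.68×4.1/0.32 = 8.713 min.

8.7 min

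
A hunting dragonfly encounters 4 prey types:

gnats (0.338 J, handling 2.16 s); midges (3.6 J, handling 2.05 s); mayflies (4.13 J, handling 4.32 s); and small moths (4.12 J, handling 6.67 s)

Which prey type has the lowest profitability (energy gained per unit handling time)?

Profitability E/h (J/s): gnats = 0.338/2.16 = 0.156, midges = 3.6/2.05 = 1.76, mayflies = 4.13/4.32 = 0.956, small moths = 4.12/6.67 = 0.618.
Ranked: midges > mayflies > small moths > gnats.

gnats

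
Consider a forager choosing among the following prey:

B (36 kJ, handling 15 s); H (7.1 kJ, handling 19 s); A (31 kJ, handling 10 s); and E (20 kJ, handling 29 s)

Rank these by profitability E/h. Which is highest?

In descending order of E/h:
A: 31/10 = 3.1 kJ/s
B: 36/15 = 2.4 kJ/s
E: 20/29 = 0.69 kJ/s
H: 7.1/19 = 0.374 kJ/s

A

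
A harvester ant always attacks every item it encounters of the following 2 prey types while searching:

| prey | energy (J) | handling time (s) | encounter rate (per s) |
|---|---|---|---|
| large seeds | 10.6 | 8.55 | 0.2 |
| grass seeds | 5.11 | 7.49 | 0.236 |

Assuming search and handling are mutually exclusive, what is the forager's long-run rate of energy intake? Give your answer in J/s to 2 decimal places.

R = (0.2×10.6 + 0.236×5.11) / (1 + 0.2×8.55 + 0.236×7.49) = 3.326/4.478 = 0.7428 J/s.

0.74 J/s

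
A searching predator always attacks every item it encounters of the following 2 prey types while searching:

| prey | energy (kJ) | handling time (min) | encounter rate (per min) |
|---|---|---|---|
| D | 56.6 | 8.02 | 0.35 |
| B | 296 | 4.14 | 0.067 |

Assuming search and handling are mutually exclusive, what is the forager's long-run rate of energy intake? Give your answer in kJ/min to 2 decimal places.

R = Σλ_iE_i / (1 + Σλ_ih_i)
Numerator: 0.35×56.6 + 0.067×296 = 39.64
Denominator: 1 + 0.35×8.02 + 0.067×4.14 = 4.084
R = 39.64/4.084 = 9.706 kJ/min

9.71 kJ/min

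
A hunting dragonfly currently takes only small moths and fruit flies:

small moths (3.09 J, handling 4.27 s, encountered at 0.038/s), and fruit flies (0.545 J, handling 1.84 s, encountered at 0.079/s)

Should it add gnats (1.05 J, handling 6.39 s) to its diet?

Yes

On small moths and fruit flies alone, R = ΣλE/(1+Σλh) = 0.1605/1.308 = 0.1227 J/s.
Profitability of gnats: 1.05/6.39 = 0.1643 J/s.
0.1643 > 0.1227, so adding gnats raises the average — include it.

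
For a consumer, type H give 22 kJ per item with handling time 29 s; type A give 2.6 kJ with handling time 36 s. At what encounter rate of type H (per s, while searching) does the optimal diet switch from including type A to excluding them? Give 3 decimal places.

Drop type A once their profitability E₂/h₂ falls below the rate achievable on type H alone: E₂/h₂ = λE₁/(1 + λh₁).
Solve for λ: λE₁h₂ = E₂(1 + λh₁) → λ(E₁h₂ − E₂h₁) = E₂ → λ = E₂/(E₁h₂ − E₂h₁).
λ = 2.6/(22×36 − 2.6×29) = 2.6/716.6 = 0.003628 per s.

0.004 per s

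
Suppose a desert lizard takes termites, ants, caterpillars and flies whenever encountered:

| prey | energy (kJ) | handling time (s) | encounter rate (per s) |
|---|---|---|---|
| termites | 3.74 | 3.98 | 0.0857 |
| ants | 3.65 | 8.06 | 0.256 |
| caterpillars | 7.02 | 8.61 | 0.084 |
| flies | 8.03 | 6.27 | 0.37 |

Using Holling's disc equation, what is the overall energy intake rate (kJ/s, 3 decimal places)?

Energy encountered per unit search time: 0.0857×3.74 + 0.256×3.65 + 0.084×7.02 + 0.37×8.03 = 4.816 kJ/s.
Handling time per unit search time: 0.0857×3.98 + 0.256×8.06 + 0.084×8.61 + 0.37×6.27 = 5.448.
Rate = 4.816/(1 + 5.448) = 0.7469 kJ/s.

0.747 kJ/s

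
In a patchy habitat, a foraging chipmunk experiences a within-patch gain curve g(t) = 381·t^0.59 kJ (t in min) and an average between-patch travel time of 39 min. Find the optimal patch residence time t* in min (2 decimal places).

By the marginal value theorem, leave when the instantaneous gain rate g'(t) equals the habitat-wide average g(t)/(T + t).
g'(t) = 0.59·381·t^-0.41. Setting 0.59·381·t^-0.41 = 381·t^0.59/(39+t) gives 0.59(39+t) = t, so 0.41·t = 0.59×39.
t* = 0.59×39/0.41 = 56.12 min.

56.12 min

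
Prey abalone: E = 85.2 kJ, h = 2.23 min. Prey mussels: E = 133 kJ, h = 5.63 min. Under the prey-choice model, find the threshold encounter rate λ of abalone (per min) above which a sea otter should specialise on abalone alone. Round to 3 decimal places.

0.726 per min

Drop mussels once their profitability E₂/h₂ falls below the rate achievable on abalone alone: E₂/h₂ = λE₁/(1 + λh₁).
Solve for λ: λE₁h₂ = E₂(1 + λh₁) → λ(E₁h₂ − E₂h₁) = E₂ → λ = E₂/(E₁h₂ − E₂h₁).
λ = 133/(85.2×5.63 − 133×2.23) = 133/183.1 = 0.7264 per min.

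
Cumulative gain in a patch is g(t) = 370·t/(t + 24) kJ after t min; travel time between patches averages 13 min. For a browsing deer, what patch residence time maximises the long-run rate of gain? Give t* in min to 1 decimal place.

Optimal t* satisfies g'(t*) = g(t*)/(T + t*).
g'(t) = 370·24/(t + 24)². Setting 370·24/(t+24)² = 370t/[(t+24)(13+t)] gives 24(13+t) = t(t+24), so t² = 24×13 = 312.
t* = √312 = 17.66 min.

17.7 min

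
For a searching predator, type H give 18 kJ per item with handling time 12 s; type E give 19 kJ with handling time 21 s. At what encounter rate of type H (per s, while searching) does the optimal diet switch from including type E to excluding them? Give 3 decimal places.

0.127 per s

At the threshold, the rate on type H alone equals the profitability of type E: λ·18/(1 + λ·12) = 19/21 = 0.9048.
Rearranging, λ(18 − 0.9048×12) = 0.9048, so λ = 0.9048/7.143 = 0.1267 per s.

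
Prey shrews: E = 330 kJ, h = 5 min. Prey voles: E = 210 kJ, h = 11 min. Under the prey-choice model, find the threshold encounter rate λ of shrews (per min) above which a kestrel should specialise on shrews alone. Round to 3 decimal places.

0.081 per min

The zero-one rule: include voles iff E₂/h₂ > λE₁/(1+λh₁). Equality gives the switch point.
λE₁h₂ = E₂ + λE₂h₁ ⇒ λ = E₂/(E₁h₂ − E₂h₁) = 210/(3630 − 1050) = 0.0814 per min.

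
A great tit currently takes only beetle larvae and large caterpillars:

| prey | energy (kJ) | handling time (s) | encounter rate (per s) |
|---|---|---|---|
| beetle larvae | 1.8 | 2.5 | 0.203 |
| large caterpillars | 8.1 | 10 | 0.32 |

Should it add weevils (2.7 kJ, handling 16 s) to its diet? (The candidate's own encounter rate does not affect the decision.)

Current rate: (0.203×1.8 + 0.32×8.1)/(1 + 0.203×2.5 + 0.32×10) = 0.6282 kJ/s.
Profitability of weevils: 2.7/16 = 0.1688 kJ/s.
Since 0.1688 < R, time spent handling weevils is better spent searching.

No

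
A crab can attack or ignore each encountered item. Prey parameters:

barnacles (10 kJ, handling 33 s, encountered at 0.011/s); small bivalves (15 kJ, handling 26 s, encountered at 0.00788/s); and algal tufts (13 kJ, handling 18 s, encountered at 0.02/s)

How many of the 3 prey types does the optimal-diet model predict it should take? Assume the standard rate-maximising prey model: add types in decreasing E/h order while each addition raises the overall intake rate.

E/h in descending order: algal tufts 0.722, small bivalves 0.577, barnacles 0.303 kJ/s. The optimal diet is the largest prefix of this list for which every included type satisfies E_i/h_i > R on the types above it.
Rate on top 1: 0.1912. small bivalves: 0.577 > 0.1912 → include.
Rate on top 2: 0.2417. barnacles: 0.303 > 0.2417 → include.
Optimal diet: algal tufts, small bivalves, barnacles — 3 of 3 types.

3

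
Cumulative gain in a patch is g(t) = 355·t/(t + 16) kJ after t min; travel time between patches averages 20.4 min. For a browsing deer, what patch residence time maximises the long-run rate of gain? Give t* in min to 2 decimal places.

By the marginal value theorem, leave when the instantaneous gain rate g'(t) equals the habitat-wide average g(t)/(T + t).
g'(t) = 355·16/(t + 16)². Setting 355·16/(t+16)² = 355t/[(t+16)(20.4+t)] gives 16(20.4+t) = t(t+16), so t² = 16×20.4 = 326.4.
t* = √326.4 = 18.07 min.

18.07 min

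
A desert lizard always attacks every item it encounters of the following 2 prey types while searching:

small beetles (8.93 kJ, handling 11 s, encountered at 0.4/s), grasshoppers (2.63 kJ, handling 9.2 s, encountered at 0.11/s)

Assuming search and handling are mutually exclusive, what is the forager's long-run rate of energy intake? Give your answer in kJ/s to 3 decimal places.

0.602 kJ/s

Energy encountered per unit search time: 0.4×8.93 + 0.11×2.63 = 3.861 kJ/s.
Handling time per unit search time: 0.4×11 + 0.11×9.2 = 5.412.
Rate = 3.861/(1 + 5.412) = 0.6022 kJ/s.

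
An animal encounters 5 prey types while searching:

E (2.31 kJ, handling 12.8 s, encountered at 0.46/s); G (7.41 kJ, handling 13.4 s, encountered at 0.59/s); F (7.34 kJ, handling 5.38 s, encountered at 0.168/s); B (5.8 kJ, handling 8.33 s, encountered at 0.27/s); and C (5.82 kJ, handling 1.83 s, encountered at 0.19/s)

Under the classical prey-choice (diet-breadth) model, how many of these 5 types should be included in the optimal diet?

2

Rank by E/h (kJ/s): C 3.18, F 1.36, B 0.696, G 0.553, E 0.18. Include each in turn until the next type's E/h falls below the running intake rate.
Rate on top 1: 0.8205. F: 1.36 > 0.8205 → include.
Rate on top 2: 1.039. B: 0.696 < 1.039 → exclude; stop.
Optimal diet: C, F — 2 of 5 types.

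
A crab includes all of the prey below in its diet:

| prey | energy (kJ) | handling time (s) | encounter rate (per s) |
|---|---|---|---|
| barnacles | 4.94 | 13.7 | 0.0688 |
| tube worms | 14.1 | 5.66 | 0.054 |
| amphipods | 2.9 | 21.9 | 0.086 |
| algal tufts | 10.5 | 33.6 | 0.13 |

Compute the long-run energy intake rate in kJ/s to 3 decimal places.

Energy encountered per unit search time: 0.0688×4.94 + 0.054×14.1 + 0.086×2.9 + 0.13×10.5 = 2.716 kJ/s.
Handling time per unit search time: 0.0688×13.7 + 0.054×5.66 + 0.086×21.9 + 0.13×33.6 = 7.5.
Rate = 2.716/(1 + 7.5) = 0.3195 kJ/s.

0.320 kJ/s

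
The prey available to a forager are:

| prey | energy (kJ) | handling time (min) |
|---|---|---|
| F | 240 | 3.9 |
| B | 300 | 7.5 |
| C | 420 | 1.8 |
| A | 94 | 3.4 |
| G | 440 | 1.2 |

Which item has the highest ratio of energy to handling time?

Profitability E/h (kJ/min): F = 240/3.9 = 61.5, B = 300/7.5 = 40, C = 420/1.8 = 233, A = 94/3.4 = 27.6, G = 440/1.2 = 367.
Ranked: G > C > F > B > A.

G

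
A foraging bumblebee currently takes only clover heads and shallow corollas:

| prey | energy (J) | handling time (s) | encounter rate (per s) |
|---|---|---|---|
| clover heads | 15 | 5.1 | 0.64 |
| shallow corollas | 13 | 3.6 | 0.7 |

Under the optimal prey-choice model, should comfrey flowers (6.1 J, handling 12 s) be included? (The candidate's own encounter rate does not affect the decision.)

Intake rate on the current diet: R = (0.64×15 + 0.7×13) / (1 + 0.64×5.1 + 0.7×3.6) = 18.7/6.784 = 2.756 J/s.
comfrey flowers: E/h = 6.1/12 = 0.5083 J/s.
0.5083 < 2.756, so adding comfrey flowers would lower the average — exclude it.

No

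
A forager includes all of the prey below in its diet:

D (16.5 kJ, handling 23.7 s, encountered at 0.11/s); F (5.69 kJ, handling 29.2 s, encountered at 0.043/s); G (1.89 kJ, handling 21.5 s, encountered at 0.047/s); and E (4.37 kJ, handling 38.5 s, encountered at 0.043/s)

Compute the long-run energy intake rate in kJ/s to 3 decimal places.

Energy encountered per unit search time: 0.11×16.5 + 0.043×5.69 + 0.047×1.89 + 0.043×4.37 = 2.336 kJ/s.
Handling time per unit search time: 0.11×23.7 + 0.043×29.2 + 0.047×21.5 + 0.043×38.5 = 6.529.
Rate = 2.336/(1 + 6.529) = 0.3103 kJ/s.

0.310 kJ/s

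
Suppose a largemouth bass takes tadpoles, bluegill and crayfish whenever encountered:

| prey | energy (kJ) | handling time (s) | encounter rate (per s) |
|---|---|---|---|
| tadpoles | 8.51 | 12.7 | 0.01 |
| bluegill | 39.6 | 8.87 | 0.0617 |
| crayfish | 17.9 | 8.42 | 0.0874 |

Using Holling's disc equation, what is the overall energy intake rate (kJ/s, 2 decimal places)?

1.70 kJ/s

R = (0.01×8.51 + 0.0617×39.6 + 0.0874×17.9) / (1 + 0.01×12.7 + 0.0617×8.87 + 0.0874×8.42) = 4.093/2.41 = 1.698 kJ/s.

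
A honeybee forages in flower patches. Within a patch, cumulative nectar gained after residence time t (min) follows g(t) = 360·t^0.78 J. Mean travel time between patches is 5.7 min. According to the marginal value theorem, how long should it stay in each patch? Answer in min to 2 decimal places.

By the marginal value theorem, leave when the instantaneous gain rate g'(t) equals the habitat-wide average g(t)/(T + t).
g'(t) = 0.78·360·t^-0.22. Setting 0.78·360·t^-0.22 = 360·t^0.78/(5.7+t) gives 0.78(5.7+t) = t, so 0.22·t = 0.78×5.7.
t* = 0.78×5.7/0.22 = 20.21 min.

20.21 min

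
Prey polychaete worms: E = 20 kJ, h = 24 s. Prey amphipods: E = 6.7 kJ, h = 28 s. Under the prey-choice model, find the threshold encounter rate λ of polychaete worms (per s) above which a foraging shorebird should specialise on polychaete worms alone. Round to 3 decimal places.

The zero-one rule: include amphipods iff E₂/h₂ > λE₁/(1+λh₁). Equality gives the switch point.
λE₁h₂ = E₂ + λE₂h₁ ⇒ λ = E₂/(E₁h₂ − E₂h₁) = 6.7/(560 − 160.8) = 0.01678 per s.

0.017 per s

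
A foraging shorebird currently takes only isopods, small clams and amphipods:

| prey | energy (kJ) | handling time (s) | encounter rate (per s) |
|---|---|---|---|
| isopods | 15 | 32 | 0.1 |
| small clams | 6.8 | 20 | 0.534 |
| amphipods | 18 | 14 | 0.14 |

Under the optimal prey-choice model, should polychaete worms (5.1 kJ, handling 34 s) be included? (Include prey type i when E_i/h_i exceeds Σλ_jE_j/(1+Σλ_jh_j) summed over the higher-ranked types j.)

No

Intake rate on the current diet: R = (0.1×15 + 0.534×6.8 + 0.14×18) / (1 + 0.1×32 + 0.534×20 + 0.14×14) = 7.651/16.84 = 0.4543 kJ/s.
Profitability of polychaete worms: 5.1/34 = 0.15 kJ/s.
Since 0.15 < R, time spent handling polychaete worms is better spent searching.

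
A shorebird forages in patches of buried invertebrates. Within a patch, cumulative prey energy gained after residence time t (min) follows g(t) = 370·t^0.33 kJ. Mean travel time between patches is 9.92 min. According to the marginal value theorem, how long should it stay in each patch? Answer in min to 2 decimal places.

By the marginal value theorem, leave when the instantaneous gain rate g'(t) equals the habitat-wide average g(t)/(T + t).
g'(t) = 0.33·370·t^-0.67. Setting 0.33·370·t^-0.67 = 370·t^0.33/(9.92+t) gives 0.33(9.92+t) = t, so 0.67·t = 0.33×9.92.
t* = 0.33×9.92/0.67 = 4.886 min.

4.89 min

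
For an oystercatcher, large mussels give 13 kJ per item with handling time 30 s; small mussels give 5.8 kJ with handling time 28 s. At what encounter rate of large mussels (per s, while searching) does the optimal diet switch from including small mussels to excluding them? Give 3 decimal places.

0.031 per s

At the threshold, the rate on large mussels alone equals the profitability of small mussels: λ·13/(1 + λ·30) = 5.8/28 = 0.2071.
Rearranging, λ(13 − 0.2071×30) = 0.2071, so λ = 0.2071/6.786 = 0.03053 per s.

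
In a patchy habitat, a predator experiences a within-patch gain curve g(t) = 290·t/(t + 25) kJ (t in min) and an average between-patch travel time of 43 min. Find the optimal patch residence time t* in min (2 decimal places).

By the marginal value theorem, leave when the instantaneous gain rate g'(t) equals the habitat-wide average g(t)/(T + t).
g'(t) = 290·25/(t + 25)². Setting 290·25/(t+25)² = 290t/[(t+25)(43+t)] gives 25(43+t) = t(t+25), so t² = 25×43 = 1075.
t* = √1075 = 32.79 min.

32.79 min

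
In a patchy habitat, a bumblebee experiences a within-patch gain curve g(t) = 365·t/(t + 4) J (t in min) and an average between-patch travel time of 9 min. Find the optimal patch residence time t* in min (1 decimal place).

6.0 min

By the marginal value theorem, leave when the instantaneous gain rate g'(t) equals the habitat-wide average g(t)/(T + t).
g'(t) = 365·4/(t + 4)². Setting 365·4/(t+4)² = 365t/[(t+4)(9+t)] gives 4(9+t) = t(t+4), so t² = 4×9 = 36.
t* = √36 = 6 min.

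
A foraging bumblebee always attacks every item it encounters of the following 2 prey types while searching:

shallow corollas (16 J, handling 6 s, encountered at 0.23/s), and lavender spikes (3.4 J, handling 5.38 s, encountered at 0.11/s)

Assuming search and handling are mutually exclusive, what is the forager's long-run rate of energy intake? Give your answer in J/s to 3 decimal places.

1.364 J/s

R = (0.23×16 + 0.11×3.4) / (1 + 0.23×6 + 0.11×5.38) = 4.054/2.972 = 1.364 J/s.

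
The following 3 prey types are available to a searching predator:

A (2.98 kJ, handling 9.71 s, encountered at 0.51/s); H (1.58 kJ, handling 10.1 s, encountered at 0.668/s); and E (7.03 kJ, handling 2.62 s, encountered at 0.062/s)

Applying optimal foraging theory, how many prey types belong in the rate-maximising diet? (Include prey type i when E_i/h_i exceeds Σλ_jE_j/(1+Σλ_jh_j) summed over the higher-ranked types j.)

1

Profitabilities (E/h, kJ/s): E 2.68, A 0.307, H 0.156. Add prey in this order while the next type's profitability exceeds the intake rate on those already taken.
Rate on top 1: 0.375. A: 0.307 < 0.375 → exclude; stop.
Optimal diet: E — 1 of 3 types.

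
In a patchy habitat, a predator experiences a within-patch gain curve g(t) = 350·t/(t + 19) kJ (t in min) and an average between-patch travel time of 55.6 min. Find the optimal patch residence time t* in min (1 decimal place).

32.5 min

Maximise g(t)/(T+t): set derivative to zero → g'(t)(T+t) = g(t).
g'(t) = 350·19/(t + 19)². Setting 350·19/(t+19)² = 350t/[(t+19)(55.6+t)] gives 19(55.6+t) = t(t+19), so t² = 19×55.6 = 1056.
t* = √1056 = 32.5 min.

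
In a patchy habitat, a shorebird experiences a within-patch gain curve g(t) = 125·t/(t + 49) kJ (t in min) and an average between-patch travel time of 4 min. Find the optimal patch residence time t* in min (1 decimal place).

14.0 min

Maximise g(t)/(T+t): set derivative to zero → g'(t)(T+t) = g(t).
g'(t) = 125·49/(t + 49)². Setting 125·49/(t+49)² = 125t/[(t+49)(4+t)] gives 49(4+t) = t(t+49), so t² = 49×4 = 196.
t* = √196 = 14 min.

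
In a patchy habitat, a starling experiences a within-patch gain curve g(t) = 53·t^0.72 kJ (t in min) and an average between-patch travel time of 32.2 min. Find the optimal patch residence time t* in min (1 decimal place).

Optimal t* satisfies g'(t*) = g(t*)/(T + t*).
g'(t) = 0.72·53·t^-0.28. Setting 0.72·53·t^-0.28 = 53·t^0.72/(32.2+t) gives 0.72(32.2+t) = t, so 0.28·t = 0.72×32.2.
t* = 0.72×32.2/0.28 = 82.8 min.

82.8 min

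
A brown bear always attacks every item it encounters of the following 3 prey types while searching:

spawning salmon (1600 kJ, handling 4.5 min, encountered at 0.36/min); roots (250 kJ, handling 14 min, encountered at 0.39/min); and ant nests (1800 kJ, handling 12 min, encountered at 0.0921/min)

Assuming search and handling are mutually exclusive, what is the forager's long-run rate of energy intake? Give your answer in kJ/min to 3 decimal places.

R = (0.36×1600 + 0.39×250 + 0.0921×1800) / (1 + 0.36×4.5 + 0.39×14 + 0.0921×12) = 839.3/9.185 = 91.37 kJ/min.

91.373 kJ/min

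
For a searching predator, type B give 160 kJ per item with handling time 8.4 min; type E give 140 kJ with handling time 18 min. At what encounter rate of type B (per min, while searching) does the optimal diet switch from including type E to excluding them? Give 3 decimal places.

Drop type E once their profitability E₂/h₂ falls below the rate achievable on type B alone: E₂/h₂ = λE₁/(1 + λh₁).
Solve for λ: λE₁h₂ = E₂(1 + λh₁) → λ(E₁h₂ − E₂h₁) = E₂ → λ = E₂/(E₁h₂ − E₂h₁).
λ = 140/(160×18 − 140×8.4) = 140/1704 = 0.08216 per min.

0.082 per min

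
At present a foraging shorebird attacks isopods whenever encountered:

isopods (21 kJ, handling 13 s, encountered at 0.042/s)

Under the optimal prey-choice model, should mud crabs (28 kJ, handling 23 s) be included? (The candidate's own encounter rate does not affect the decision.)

Intake rate on the current diet: R = (0.042×21) / (1 + 0.042×13) = 0.882/1.546 = 0.5705 kJ/s.
mud crabs: E/h = 28/23 = 1.217 kJ/s.
Since 1.217 > R, including mud crabs increases the long-run rate.

Yes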